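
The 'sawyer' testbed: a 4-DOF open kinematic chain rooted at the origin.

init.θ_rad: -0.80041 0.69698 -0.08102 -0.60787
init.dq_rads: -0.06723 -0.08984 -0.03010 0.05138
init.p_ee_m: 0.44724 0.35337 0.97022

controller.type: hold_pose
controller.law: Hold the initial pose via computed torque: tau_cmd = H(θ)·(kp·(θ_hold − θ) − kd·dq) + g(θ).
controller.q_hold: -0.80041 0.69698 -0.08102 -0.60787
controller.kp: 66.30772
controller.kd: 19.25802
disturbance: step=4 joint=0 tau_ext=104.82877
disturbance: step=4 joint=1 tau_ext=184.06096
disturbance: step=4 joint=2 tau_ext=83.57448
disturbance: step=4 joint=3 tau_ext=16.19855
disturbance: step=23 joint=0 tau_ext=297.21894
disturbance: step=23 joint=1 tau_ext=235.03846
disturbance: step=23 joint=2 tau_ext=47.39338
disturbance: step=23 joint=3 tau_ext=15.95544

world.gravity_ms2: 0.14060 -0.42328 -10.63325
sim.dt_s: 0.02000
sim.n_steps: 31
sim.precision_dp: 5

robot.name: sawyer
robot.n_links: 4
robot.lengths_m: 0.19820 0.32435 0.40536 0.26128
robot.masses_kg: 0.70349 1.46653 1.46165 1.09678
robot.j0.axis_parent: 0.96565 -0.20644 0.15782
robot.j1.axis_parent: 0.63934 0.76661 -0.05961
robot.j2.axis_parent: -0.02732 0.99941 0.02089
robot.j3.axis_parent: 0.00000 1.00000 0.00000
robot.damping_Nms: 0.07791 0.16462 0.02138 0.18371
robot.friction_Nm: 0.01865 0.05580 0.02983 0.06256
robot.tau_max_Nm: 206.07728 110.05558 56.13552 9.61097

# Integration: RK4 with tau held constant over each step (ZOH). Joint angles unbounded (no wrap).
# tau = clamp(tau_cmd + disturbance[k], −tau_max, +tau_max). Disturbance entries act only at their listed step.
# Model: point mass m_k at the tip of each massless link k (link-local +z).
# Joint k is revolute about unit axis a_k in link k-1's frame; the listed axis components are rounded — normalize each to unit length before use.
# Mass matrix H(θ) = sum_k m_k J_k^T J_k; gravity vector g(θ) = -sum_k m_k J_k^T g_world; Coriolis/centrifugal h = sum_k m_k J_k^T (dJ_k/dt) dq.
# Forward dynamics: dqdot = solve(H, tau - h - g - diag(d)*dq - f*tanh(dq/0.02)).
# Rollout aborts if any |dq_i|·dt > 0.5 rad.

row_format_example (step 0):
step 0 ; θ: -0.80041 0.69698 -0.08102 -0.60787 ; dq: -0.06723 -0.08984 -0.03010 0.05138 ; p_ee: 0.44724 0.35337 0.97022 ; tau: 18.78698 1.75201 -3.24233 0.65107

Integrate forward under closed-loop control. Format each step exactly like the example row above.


step 1 ; θ: -0.80147 0.69549 -0.08135 -0.60745 ; dq: -0.04062 -0.05616 -0.01057 0.00500 ; p_ee: 0.44673 0.35554 0.96985 ; tau: 17.23073 0.10430 -3.75353 0.55288
step 2 ; θ: -0.80212 0.69463 -0.08153 -0.60744 ; dq: -0.02609 -0.02816 -0.01151 0.00331 ; p_ee: 0.44639 0.35684 0.96960 ; tau: 16.16010 -1.02621 -4.10279 0.47126
step 3 ; θ: -0.80253 0.69422 -0.08172 -0.60744 ; dq: -0.01531 -0.01144 -0.00970 0.00206 ; p_ee: 0.44620 0.35757 0.96946 ; tau: 15.42480 -1.79664 -4.34227 0.41449
step 4 ; θ: -0.80275 0.69407 -0.08185 -0.60746 ; dq: -0.00699 -0.00264 -0.00593 0.00147 ; p_ee: 0.44610 0.35791 0.96938 ; tau: 119.75022 110.05558 56.13552 9.61097
step 5 ; θ: -0.76682 0.65050 0.00934 -0.68048 ; dq: 3.64128 -4.37254 9.12126 -6.85698 ; p_ee: 0.45021 0.34638 0.96924 ; tau: -27.43713 -47.97945 -28.88572 -3.47993
step 6 ; θ: -0.70973 0.58376 0.14880 -0.77351 ; dq: 2.06512 -2.32865 4.89653 -2.80163 ; p_ee: 0.45795 0.32691 0.96736 ; tau: -14.16954 -33.80145 -21.12389 -2.33996
step 7 ; θ: -0.67837 0.54925 0.22169 -0.81059 ; dq: 1.08508 -1.15394 2.45482 -1.04176 ; p_ee: 0.46345 0.31511 0.96583 ; tau: -5.14923 -24.10305 -16.29992 -1.55150
step 8 ; θ: -0.66284 0.53326 0.25599 -0.82265 ; dq: 0.47603 -0.46094 1.00469 -0.21204 ; p_ee: 0.46703 0.30861 0.96518 ; tau: 0.95506 -17.57501 -13.13943 -1.00090
step 9 ; θ: -0.65714 0.52827 0.26726 -0.82275 ; dq: 0.09838 -0.04624 0.13862 0.17618 ; p_ee: 0.46914 0.30562 0.96520 ; tau: 5.08529 -13.18276 -11.00950 -0.59320
step 10 ; θ: -0.65737 0.52963 0.26519 -0.81764 ; dq: -0.11743 0.17652 -0.33491 0.32850 ; p_ee: 0.47008 0.30489 0.96560 ; tau: 7.87209 -10.17559 -9.56327 -0.28329
step 11 ; θ: -0.66098 0.53442 0.25577 -0.81034 ; dq: -0.24397 0.30270 -0.60756 0.40267 ; p_ee: 0.47019 0.30560 0.96614 ; tau: 9.75702 -8.12115 -8.55379 -0.06773
step 12 ; θ: -0.66657 0.54115 0.24214 -0.80198 ; dq: -0.31562 0.37216 -0.75937 0.43581 ; p_ee: 0.46974 0.30720 0.96674 ; tau: 11.03741 -6.71434 -7.83353 0.08338
step 13 ; θ: -0.67322 0.54890 0.22626 -0.79322 ; dq: -0.35133 0.40477 -0.83267 0.44399 ; p_ee: 0.46891 0.30932 0.96731 ; tau: 11.90932 -5.74446 -7.30995 0.19035
step 14 ; θ: -0.68036 0.55706 0.20942 -0.78444 ; dq: -0.36380 0.41365 -0.85537 0.43670 ; p_ee: 0.46785 0.31173 0.96784 ; tau: 12.50514 -5.07076 -6.92172 0.26682
step 15 ; θ: -0.68759 0.56525 0.19246 -0.77591 ; dq: -0.36157 0.40760 -0.84614 0.42003 ; p_ee: 0.46664 0.31426 0.96829 ; tau: 12.91416 -4.59889 -6.62782 0.32199
step 16 ; θ: -0.69469 0.57322 0.17587 -0.76776 ; dq: -0.35035 0.39256 -0.81748 0.39804 ; p_ee: 0.46536 0.31681 0.96866 ; tau: 13.19653 -4.26543 -6.40054 0.36208
step 17 ; θ: -0.70152 0.58084 0.15997 -0.76008 ; dq: -0.33395 0.37244 -0.77772 0.37348 ; p_ee: 0.46404 0.31932 0.96896 ; tau: 13.39281 -4.02754 -6.22106 0.39138
step 18 ; θ: -0.70799 0.58804 0.14491 -0.75289 ; dq: -0.31486 0.34985 -0.73231 0.34818 ; p_ee: 0.46273 0.32174 0.96920 ; tau: 13.53030 -3.85618 -6.07643 0.41284
step 19 ; θ: -0.71407 0.59478 0.13079 -0.74621 ; dq: -0.29468 0.32645 -0.68479 0.32327 ; p_ee: 0.46144 0.32405 0.96937 ; tau: 13.62742 -3.73154 -5.95766 0.42855
step 20 ; θ: -0.71974 0.60105 0.11761 -0.74001 ; dq: -0.27443 0.30327 -0.63737 0.29944 ; p_ee: 0.46020 0.32624 0.96949 ; tau: 13.69663 -3.64000 -5.85844 0.44001
step 21 ; θ: -0.72502 0.60687 0.10537 -0.73428 ; dq: -0.25470 0.28092 -0.59138 0.27707 ; p_ee: 0.45901 0.32830 0.96957 ; tau: 13.74637 -3.57217 -5.77429 0.44831
step 22 ; θ: -0.72991 0.61226 0.09402 -0.72897 ; dq: -0.23586 0.25974 -0.54758 0.25629 ; p_ee: 0.45787 0.33022 0.96961 ; tau: 13.78240 -3.52147 -5.70195 0.45422
step 23 ; θ: -0.73444 0.61723 0.08351 -0.72406 ; dq: -0.21808 0.23990 -0.50635 0.23715 ; p_ee: 0.45680 0.33202 0.96963 ; tau: 206.07728 110.05558 41.75431 9.61097
step 24 ; θ: -0.66336 0.52797 0.23391 -0.79713 ; dq: 7.19527 -8.89176 15.10927 -6.24206 ; p_ee: 0.45905 0.31605 0.97107 ; tau: -63.03792 -47.81330 -24.09425 -3.18099
step 25 ; θ: -0.55362 0.39507 0.45846 -0.86252 ; dq: 3.92741 -4.67722 7.79968 -1.24584 ; p_ee: 0.46489 0.28927 0.96850 ; tau: -38.63085 -30.71300 -18.20922 -1.89817
step 26 ; θ: -0.49510 0.32623 0.57199 -0.87054 ; dq: 2.00249 -2.33490 3.78051 0.15575 ; p_ee: 0.46916 0.27431 0.96523 ; tau: -22.15849 -21.08486 -15.20548 -1.26952
step 27 ; θ: -0.46727 0.29418 0.62309 -0.86331 ; dq: 0.80929 -0.91499 1.40830 0.49577 ; p_ee: 0.47220 0.26688 0.96346 ; tau: -10.82494 -15.46354 -13.20499 -0.88672
step 28 ; θ: -0.45874 0.28495 0.63631 -0.85242 ; dq: 0.05221 -0.02132 -0.06297 0.58066 ; p_ee: 0.47440 0.26426 0.96335 ; tau: -2.95038 -11.98990 -11.75127 -0.66234
step 29 ; θ: -0.46239 0.29001 0.62606 -0.84059 ; dq: -0.41646 0.52595 -0.96128 0.60859 ; p_ee: 0.47607 0.26470 0.96446 ; tau: 2.51499 -9.69720 -10.69279 -0.52385
step 30 ; θ: -0.47355 0.30381 0.60144 -0.82829 ; dq: -0.70270 0.85931 -1.50916 0.62951 ; p_ee: 0.47733 0.26705 0.96627 ; tau: 6.29638 -8.14589 -9.90576 -0.43069
step 31 ; θ: -0.48920 0.32284 0.56823 -0.81562 ; dq: -0.86627 1.04934 -1.82145 0.64440 ; p_ee: 0.47821 0.27056 0.96839


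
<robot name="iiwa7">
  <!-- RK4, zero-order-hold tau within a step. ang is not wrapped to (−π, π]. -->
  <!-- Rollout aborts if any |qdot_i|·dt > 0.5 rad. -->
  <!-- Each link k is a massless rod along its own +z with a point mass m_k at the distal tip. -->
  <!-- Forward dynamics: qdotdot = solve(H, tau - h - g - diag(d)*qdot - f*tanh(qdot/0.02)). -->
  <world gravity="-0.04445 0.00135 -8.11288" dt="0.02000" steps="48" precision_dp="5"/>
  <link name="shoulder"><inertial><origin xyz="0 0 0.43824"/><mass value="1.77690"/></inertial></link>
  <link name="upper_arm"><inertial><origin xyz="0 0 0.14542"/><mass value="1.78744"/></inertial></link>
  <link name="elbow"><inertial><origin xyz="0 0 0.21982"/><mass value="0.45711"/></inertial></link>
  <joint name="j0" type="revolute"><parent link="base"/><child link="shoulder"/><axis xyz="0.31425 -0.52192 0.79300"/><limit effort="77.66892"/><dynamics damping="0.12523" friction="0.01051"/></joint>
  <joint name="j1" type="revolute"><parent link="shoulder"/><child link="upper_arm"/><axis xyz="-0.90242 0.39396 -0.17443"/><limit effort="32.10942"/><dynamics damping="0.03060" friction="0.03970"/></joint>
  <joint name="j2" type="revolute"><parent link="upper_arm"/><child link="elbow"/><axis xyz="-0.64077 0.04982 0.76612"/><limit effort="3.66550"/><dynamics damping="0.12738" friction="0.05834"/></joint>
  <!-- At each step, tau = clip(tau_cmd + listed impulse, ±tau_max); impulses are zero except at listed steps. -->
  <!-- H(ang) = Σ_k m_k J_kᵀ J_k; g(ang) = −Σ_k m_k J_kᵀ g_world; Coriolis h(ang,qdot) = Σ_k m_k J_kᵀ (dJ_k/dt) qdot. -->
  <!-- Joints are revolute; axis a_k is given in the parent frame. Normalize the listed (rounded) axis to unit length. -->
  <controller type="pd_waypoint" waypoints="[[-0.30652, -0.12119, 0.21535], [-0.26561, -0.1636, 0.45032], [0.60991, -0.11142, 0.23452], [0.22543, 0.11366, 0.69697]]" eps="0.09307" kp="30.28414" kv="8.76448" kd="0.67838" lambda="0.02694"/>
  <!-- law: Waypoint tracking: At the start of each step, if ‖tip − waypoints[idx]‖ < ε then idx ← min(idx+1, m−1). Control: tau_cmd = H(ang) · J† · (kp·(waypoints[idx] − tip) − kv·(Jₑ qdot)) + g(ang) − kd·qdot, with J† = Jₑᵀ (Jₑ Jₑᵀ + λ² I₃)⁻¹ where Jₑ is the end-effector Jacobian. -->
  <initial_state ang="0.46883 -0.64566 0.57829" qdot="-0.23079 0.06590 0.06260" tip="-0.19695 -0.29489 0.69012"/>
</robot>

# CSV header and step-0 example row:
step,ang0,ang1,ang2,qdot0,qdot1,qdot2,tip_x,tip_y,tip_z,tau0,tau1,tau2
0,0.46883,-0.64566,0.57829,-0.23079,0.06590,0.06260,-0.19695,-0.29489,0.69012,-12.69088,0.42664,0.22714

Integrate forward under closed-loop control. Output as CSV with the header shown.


step,ang0,ang1,ang2,qdot0,qdot1,qdot2,tip_x,tip_y,tip_z,tau0,tau1,tau2
1,0.45283,-0.66688,0.60534,-1.35602,-2.12064,2.40776,-0.19662,-0.29245,0.68901,-10.41806,2.21363,-1.34909
2,0.42126,-0.70775,0.61156,-1.81942,-2.03645,-1.44787,-0.19130,-0.29178,0.68644,-8.25225,2.12059,1.50559
3,0.37868,-0.76341,0.63029,-2.42161,-3.43934,2.90056,-0.18557,-0.28993,0.68236,-6.58187,3.02786,-1.65882
4,0.33008,-0.82026,0.62663,-2.46396,-2.33968,-2.78687,-0.17727,-0.28826,0.67809,-4.98370,2.09004,2.47620
5,0.27691,-0.88268,0.64365,-2.83521,-3.80150,3.93890,-0.17089,-0.28427,0.67286,-3.72170,3.02958,-2.46632
6,0.22196,-0.94080,0.63495,-2.68578,-2.12229,-4.17123,-0.16249,-0.28099,0.66759,-2.62238,1.72862,3.44004
7,0.16591,-1.00229,0.65336,-2.90085,-3.91120,5.30448,-0.15708,-0.27523,0.66155,-1.65995,2.96827,-3.52769
8,0.11029,-1.05793,0.64111,-2.68554,-1.77720,-5.71625,-0.14949,-0.27121,0.65529,-0.97722,1.42684,3.66550
9,0.05587,-1.11349,0.64121,-2.74556,-3.68262,4.98141,-0.14369,-0.26611,0.64855,-0.31281,2.81776,-3.33123
10,0.00279,-1.16688,0.62913,-2.57860,-1.76689,-5.42906,-0.13753,-0.26207,0.64103,0.09434,1.50953,3.66550
11,-0.04793,-1.22117,0.63435,-2.48691,-3.56637,5.20558,-0.13355,-0.25687,0.63309,0.62580,2.87526,-3.51621
12,-0.09641,-1.27215,0.62089,-2.37018,-1.63881,-5.76226,-0.12872,-0.25345,0.62433,0.81789,1.61299,3.66550
13,-0.14171,-1.32362,0.62143,-2.16046,-3.41828,5.06979,-0.12572,-0.24928,0.61523,1.21398,2.99846,-3.41484
14,-0.18430,-1.37240,0.60701,-2.10069,-1.56387,-5.73291,-0.12221,-0.24674,0.60526,1.25953,1.82203,3.66550
15,-0.22319,-1.42222,0.60915,-1.79328,-3.32253,5.18474,-0.12057,-0.24331,0.59510,1.57291,3.21028,-3.47924
16,-0.25916,-1.46861,0.59288,-1.79906,-1.42303,-6.00278,-0.11813,-0.24183,0.58406,1.49947,2.01750,3.66550
17,-0.29118,-1.51593,0.59203,-1.41328,-3.21088,5.13596,-0.11729,-0.23956,0.57295,1.74262,3.43114,-3.40706
18,-0.32023,-1.55994,0.57460,-1.48107,-1.29944,-6.06263,-0.11572,-0.23906,0.56103,1.58454,2.23189,3.66550
19,-0.34522,-1.60524,0.57445,-1.03242,-3.12244,5.23641,-0.11567,-0.23763,0.54920,1.78671,3.66467,-3.43253
20,-0.36740,-1.64659,0.55540,-1.17073,-1.12857,-6.29664,-0.11460,-0.23807,0.53661,1.55426,2.39824,3.66550
21,-0.38563,-1.68925,0.55335,-0.67186,-3.02196,5.24821,-0.11485,-0.23760,0.52425,1.72744,3.86791,-3.38440
22,-0.40135,-1.72770,0.53206,-0.87825,-0.94634,-6.50056,-0.11394,-0.23890,0.51118,1.43189,2.52700,3.66550
23,-0.41329,-1.76775,0.52895,-0.34095,-2.93134,5.30633,-0.11425,-0.23918,0.49850,1.59574,4.04337,-3.36506
24,-0.42317,-1.80309,0.50485,-0.61915,-0.73594,-6.79361,-0.11316,-0.24120,0.48515,1.23845,2.59677,3.66550
25,-0.42958,-1.84029,0.49971,-0.05249,-2.84494,5.34760,-0.11321,-0.24212,0.47232,1.40939,4.17930,-3.33129
26,-0.43446,-1.87243,0.47237,-0.40093,-0.51372,-7.10721,-0.11167,-0.24466,0.45886,0.98939,2.61423,3.66550
27,-0.43624,-1.90687,0.46545,0.18674,-2.77515,5.42459,-0.11126,-0.24599,0.44607,1.18868,4.28062,-3.32428
28,-0.43713,-1.93570,0.43401,-0.23474,-0.26784,-7.52719,-0.10903,-0.24883,0.43265,0.69654,2.56964,3.66550
29,-0.43538,-1.96735,0.42442,0.36743,-2.72339,5.50706,-0.10797,-0.25036,0.42004,0.94811,4.34702,-3.32393
30,-0.43346,-1.99284,0.38788,-0.12662,-0.00933,-8.02694,-0.10488,-0.25325,0.40677,0.36847,2.47457,3.66550
31,-0.42936,-2.02197,0.37555,0.48680,-2.70538,5.63847,-0.10309,-0.25470,0.39444,0.69744,4.39235,-3.36258
32,-0.42590,-2.04407,0.33228,-0.08207,0.28677,-8.71925,-0.09902,-0.25737,0.38136,-0.00723,2.31296,3.66550
33,-0.42075,-2.07076,0.31589,0.53879,-2.72410,5.79918,-0.09641,-0.25850,0.36936,0.43388,4.41692,-3.42638
34,-0.41711,-2.08935,0.26374,-0.10656,0.62173,-9.61797,-0.09126,-0.26064,0.35647,-0.45003,2.09167,3.66550
35,-0.41236,-2.11380,0.24229,0.51495,-2.79362,6.02740,-0.08784,-0.26113,0.34483,0.14880,4.42534,-3.54328
36,-0.41016,-2.12854,0.17789,-0.21241,1.02681,-10.85533,-0.08157,-0.26233,0.33205,-1.01091,1.80002,3.66550
37,-0.40752,-2.15088,0.14945,0.39662,-2.92637,6.32705,-0.07735,-0.26184,0.32073,-0.20782,4.41419,-3.66550
38,-0.40866,-2.16169,0.07032,-0.41017,1.47476,-12.32025,-0.07011,-0.26151,0.30797,-1.75743,1.48890,3.66550
39,-0.41026,-2.18250,0.03481,0.15425,-3.12847,6.73594,-0.06533,-0.25952,0.29701,-0.74657,4.36598,-3.66550
40,-0.41705,-2.19099,-0.05468,-0.71567,1.79415,-13.36465,-0.05782,-0.25685,0.28446,-2.59250,1.35509,3.66550
41,-0.42559,-2.21208,-0.09145,-0.24765,-3.34756,7.21296,-0.05311,-0.25291,0.27420,-1.54948,4.25669,-3.66550
42,-0.44128,-2.21910,-0.18836,-1.19049,2.02221,-14.13962,-0.04602,-0.24742,0.26227,-3.08587,1.53663,3.66550
43,-0.46033,-2.23968,-0.22808,-0.83462,-3.39434,7.26405,-0.04171,-0.24140,0.25308,-2.78025,4.05089,-3.66550
44,-0.48868,-2.24459,-0.33183,-1.86705,2.16545,-14.55540,-0.03566,-0.23298,0.24234,-2.05084,2.31396,3.66550
45,-0.52135,-2.26127,-0.38077,-1.52143,-3.06331,6.50395,-0.03205,-0.22501,0.23463,-3.97142,3.98408,-3.66550
46,-0.56380,-2.26060,-0.49331,-2.60036,2.35320,-14.63510,-0.02764,-0.21406,0.22585,2.74615,3.81242,3.66550
47,-0.60773,-2.26669,-0.55971,-1.90512,-2.20195,4.92911,-0.02521,-0.20473,0.22025,-2.20649,4.64776,-2.81805
48,-0.65372,-2.26199,-0.64727,-2.62041,2.09359,-11.37406,-0.02345,-0.19463,0.21568,,,


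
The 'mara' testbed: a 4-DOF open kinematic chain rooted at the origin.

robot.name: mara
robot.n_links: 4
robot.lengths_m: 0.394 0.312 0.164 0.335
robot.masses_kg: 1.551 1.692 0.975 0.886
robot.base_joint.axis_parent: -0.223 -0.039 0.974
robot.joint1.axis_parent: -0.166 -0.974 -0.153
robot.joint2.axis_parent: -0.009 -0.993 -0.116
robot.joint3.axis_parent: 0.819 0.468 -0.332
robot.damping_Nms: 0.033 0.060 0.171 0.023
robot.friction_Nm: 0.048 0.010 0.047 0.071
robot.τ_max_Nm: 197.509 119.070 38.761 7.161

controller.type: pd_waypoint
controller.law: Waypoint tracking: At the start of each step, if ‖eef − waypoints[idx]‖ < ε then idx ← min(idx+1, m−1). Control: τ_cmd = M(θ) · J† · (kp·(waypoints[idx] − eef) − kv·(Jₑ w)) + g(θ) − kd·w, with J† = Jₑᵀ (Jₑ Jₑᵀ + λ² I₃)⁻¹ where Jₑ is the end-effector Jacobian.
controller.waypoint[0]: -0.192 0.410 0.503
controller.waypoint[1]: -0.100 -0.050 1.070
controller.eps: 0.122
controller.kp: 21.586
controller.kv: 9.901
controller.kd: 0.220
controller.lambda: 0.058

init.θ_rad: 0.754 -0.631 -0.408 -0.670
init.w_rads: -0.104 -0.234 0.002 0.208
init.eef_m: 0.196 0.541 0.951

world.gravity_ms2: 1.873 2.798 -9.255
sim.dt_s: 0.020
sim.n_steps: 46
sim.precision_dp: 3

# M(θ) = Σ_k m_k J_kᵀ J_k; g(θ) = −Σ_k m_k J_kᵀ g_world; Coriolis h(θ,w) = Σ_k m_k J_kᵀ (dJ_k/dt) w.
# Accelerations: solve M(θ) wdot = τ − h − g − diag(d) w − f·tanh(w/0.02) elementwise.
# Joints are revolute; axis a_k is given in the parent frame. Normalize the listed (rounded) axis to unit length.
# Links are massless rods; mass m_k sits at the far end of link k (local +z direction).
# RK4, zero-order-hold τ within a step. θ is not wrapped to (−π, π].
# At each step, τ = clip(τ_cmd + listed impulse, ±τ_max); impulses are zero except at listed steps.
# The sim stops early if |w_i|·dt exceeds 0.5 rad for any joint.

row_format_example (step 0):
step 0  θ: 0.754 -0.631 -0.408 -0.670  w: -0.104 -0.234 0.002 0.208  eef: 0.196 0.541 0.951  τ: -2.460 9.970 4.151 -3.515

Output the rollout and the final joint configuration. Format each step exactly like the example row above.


step 1  θ: 0.750 -0.637 -0.414 -0.683  w: -0.310 -0.411 -0.543 -1.470  eef: 0.199 0.541 0.948  τ: -2.978 10.167 4.296 -2.760
step 2  θ: 0.742 -0.648 -0.427 -0.723  w: -0.417 -0.620 -0.752 -2.535  eef: 0.199 0.541 0.943  τ: -2.776 10.070 4.267 -2.303
step 3  θ: 0.734 -0.662 -0.442 -0.781  w: -0.439 -0.856 -0.746 -3.200  eef: 0.197 0.541 0.937  τ: -2.158 9.932 4.161 -2.029
step 4  θ: 0.726 -0.682 -0.455 -0.848  w: -0.393 -1.110 -0.592 -3.583  eef: 0.194 0.540 0.930  τ: -1.351 9.880 4.029 -1.869
step 5  θ: 0.719 -0.707 -0.464 -0.922  w: -0.295 -1.371 -0.336 -3.768  eef: 0.190 0.538 0.922  τ: -0.515 9.971 3.900 -1.777
step 6  θ: 0.714 -0.737 -0.468 -0.998  w: -0.161 -1.625 -0.019 -3.817  eef: 0.185 0.535 0.914  τ: 0.242 10.231 3.795 -1.723
step 7  θ: 0.712 -0.771 -0.466 -1.074  w: -0.013 -1.843 0.260 -3.809  eef: 0.181 0.532 0.905  τ: 0.833 10.722 3.755 -1.680
step 8  θ: 0.714 -0.810 -0.458 -1.150  w: 0.142 -2.027 0.537 -3.730  eef: 0.176 0.529 0.896  τ: 1.255 11.345 3.739 -1.648
step 9  θ: 0.718 -0.852 -0.445 -1.223  w: 0.297 -2.173 0.800 -3.596  eef: 0.170 0.526 0.886  τ: 1.465 12.050 3.741 -1.619
step 10  θ: 0.725 -0.897 -0.427 -1.294  w: 0.442 -2.273 1.018 -3.434  eef: 0.165 0.523 0.875  τ: 1.458 12.797 3.760 -1.588
step 11  θ: 0.736 -0.942 -0.405 -1.361  w: 0.574 -2.324 1.171 -3.261  eef: 0.158 0.519 0.863  τ: 1.265 13.535 3.788 -1.550
step 12  θ: 0.748 -0.989 -0.381 -1.424  w: 0.689 -2.328 1.255 -3.088  eef: 0.152 0.516 0.851  τ: 0.936 14.207 3.816 -1.508
step 13  θ: 0.763 -1.035 -0.356 -1.484  w: 0.788 -2.293 1.279 -2.918  eef: 0.145 0.513 0.838  τ: 0.526 14.770 3.834 -1.461
step 14  θ: 0.780 -1.080 -0.331 -1.541  w: 0.873 -2.227 1.258 -2.751  eef: 0.138 0.511 0.825  τ: 0.085 15.204 3.836 -1.414
step 15  θ: 0.798 -1.124 -0.306 -1.594  w: 0.944 -2.139 1.209 -2.586  eef: 0.130 0.508 0.811  τ: -0.355 15.507 3.821 -1.369
step 16  θ: 0.817 -1.166 -0.283 -1.644  w: 1.003 -2.038 1.146 -2.426  eef: 0.122 0.506 0.798  τ: -0.772 15.689 3.790 -1.326
step 17  θ: 0.838 -1.205 -0.260 -1.691  w: 1.052 -1.930 1.075 -2.270  eef: 0.114 0.504 0.785  τ: -1.155 15.771 3.747 -1.287
step 18  θ: 0.859 -1.243 -0.240 -1.735  w: 1.092 -1.819 1.003 -2.121  eef: 0.106 0.502 0.772  τ: -1.499 15.771 3.695 -1.251
step 19  θ: 0.881 -1.278 -0.220 -1.776  w: 1.123 -1.709 0.933 -1.979  eef: 0.097 0.500 0.759  τ: -1.803 15.709 3.636 -1.218
step 20  θ: 0.904 -1.311 -0.202 -1.815  w: 1.148 -1.601 0.865 -1.845  eef: 0.089 0.499 0.747  τ: -2.067 15.601 3.575 -1.188
step 21  θ: 0.927 -1.342 -0.186 -1.850  w: 1.165 -1.497 0.802 -1.719  eef: 0.080 0.498 0.735  τ: -2.292 15.459 3.513 -1.161
step 22  θ: 0.951 -1.371 -0.170 -1.883  w: 1.177 -1.397 0.742 -1.602  eef: 0.071 0.496 0.724  τ: -2.479 15.293 3.451 -1.135
step 23  θ: 0.974 -1.398 -0.156 -1.914  w: 1.183 -1.302 0.686 -1.493  eef: 0.062 0.495 0.713  τ: -2.632 15.113 3.390 -1.111
step 24  θ: 0.998 -1.423 -0.143 -1.943  w: 1.184 -1.213 0.634 -1.392  eef: 0.053 0.494 0.702  τ: -2.753 14.924 3.332 -1.088
step 25  θ: 1.022 -1.447 -0.131 -1.970  w: 1.181 -1.129 0.586 -1.298  eef: 0.044 0.493 0.692  τ: -2.845 14.731 3.276 -1.067
step 26  θ: 1.045 -1.468 -0.119 -1.995  w: 1.174 -1.051 0.542 -1.212  eef: 0.035 0.492 0.683  τ: -2.911 14.538 3.224 -1.045
step 27  θ: 1.068 -1.489 -0.109 -2.018  w: 1.163 -0.978 0.501 -1.132  eef: 0.026 0.491 0.674  τ: -2.953 14.348 3.174 -1.025
step 28  θ: 1.092 -1.508 -0.099 -2.040  w: 1.149 -0.910 0.463 -1.058  eef: 0.017 0.490 0.666  τ: -2.974 14.163 3.128 -1.005
step 29  θ: 1.114 -1.525 -0.090 -2.061  w: 1.133 -0.847 0.428 -0.989  eef: 0.008 0.489 0.658  τ: -2.977 13.983 3.085 -0.984
step 30  θ: 1.137 -1.542 -0.082 -2.080  w: 1.114 -0.789 0.396 -0.926  eef: -0.000 0.488 0.650  τ: -2.963 13.811 3.045 -0.964
step 31  θ: 1.159 -1.557 -0.075 -2.098  w: 1.092 -0.735 0.366 -0.868  eef: -0.009 0.487 0.643  τ: -2.936 13.647 3.007 -0.944
step 32  θ: 1.181 -1.571 -0.068 -2.115  w: 1.069 -0.685 0.339 -0.814  eef: -0.017 0.486 0.636  τ: -2.896 13.491 2.973 -0.924
step 33  θ: 1.202 -1.584 -0.061 -2.130  w: 1.045 -0.639 0.314 -0.764  eef: -0.025 0.485 0.629  τ: -2.846 13.343 2.941 -0.904
step 34  θ: 1.222 -1.597 -0.055 -2.145  w: 1.019 -0.597 0.292 -0.717  eef: -0.033 0.484 0.623  τ: -2.787 13.203 2.911 -0.884
step 35  θ: 1.242 -1.608 -0.049 -2.159  w: 0.992 -0.558 0.271 -0.675  eef: -0.041 0.483 0.617  τ: -2.721 13.071 2.884 -0.864
step 36  θ: 1.262 -1.619 -0.044 -2.172  w: 0.964 -0.522 0.252 -0.635  eef: -0.048 0.481 0.611  τ: -2.648 12.947 2.858 -0.844
step 37  θ: 1.281 -1.629 -0.039 -2.185  w: 0.935 -0.488 0.234 -0.598  eef: -0.055 0.480 0.606  τ: -2.571 12.830 2.835 -0.824
step 38  θ: 1.299 -1.638 -0.035 -2.196  w: 0.906 -0.458 0.218 -0.564  eef: -0.062 0.479 0.601  τ: -2.490 12.720 2.813 -0.804
step 39  θ: 1.317 -1.647 -0.030 -2.207  w: 0.877 -0.429 0.204 -0.533  eef: -0.069 0.478 0.596  τ: -2.406 12.617 2.793 -0.784
step 40  θ: 1.335 -1.656 -0.026 -2.217  w: 0.848 -0.403 0.191 -0.503  eef: -0.075 0.476 0.592  τ: -2.319 12.520 2.774 -0.764
step 41  θ: 1.351 -1.664 -0.023 -2.227  w: 0.818 -0.379 0.179 -0.476  eef: -0.081 0.475 0.587  τ: -2.231 12.429 2.756 -0.744
step 42  θ: 1.367 -1.671 -0.019 -2.236  w: 0.789 -0.357 0.168 -0.451  eef: -0.087 0.474 0.583  τ: -2.143 12.344 2.740 -0.725
step 43  θ: 1.383 -1.678 -0.016 -2.245  w: 0.760 -0.336 0.158 -0.427  eef: -0.093 0.472 0.579  τ: -2.054 12.263 2.725 -0.705
step 44  θ: 1.398 -1.684 -0.013 -2.254  w: 0.731 -0.317 0.148 -0.405  eef: -0.098 0.471 0.576  τ: -1.965 12.187 2.711 -0.686
step 45  θ: 1.412 -1.691 -0.010 -2.261  w: 0.703 -0.299 0.140 -0.384  eef: -0.104 0.470 0.572  τ: -1.877 12.116 2.697 -0.668
step 46  θ: 1.426 -1.696 -0.007 -2.269  w: 0.675 -0.283 0.132 -0.365  eef: -0.109 0.468 0.569
final θ (rad): 1.426 -1.696 -0.007 -2.269


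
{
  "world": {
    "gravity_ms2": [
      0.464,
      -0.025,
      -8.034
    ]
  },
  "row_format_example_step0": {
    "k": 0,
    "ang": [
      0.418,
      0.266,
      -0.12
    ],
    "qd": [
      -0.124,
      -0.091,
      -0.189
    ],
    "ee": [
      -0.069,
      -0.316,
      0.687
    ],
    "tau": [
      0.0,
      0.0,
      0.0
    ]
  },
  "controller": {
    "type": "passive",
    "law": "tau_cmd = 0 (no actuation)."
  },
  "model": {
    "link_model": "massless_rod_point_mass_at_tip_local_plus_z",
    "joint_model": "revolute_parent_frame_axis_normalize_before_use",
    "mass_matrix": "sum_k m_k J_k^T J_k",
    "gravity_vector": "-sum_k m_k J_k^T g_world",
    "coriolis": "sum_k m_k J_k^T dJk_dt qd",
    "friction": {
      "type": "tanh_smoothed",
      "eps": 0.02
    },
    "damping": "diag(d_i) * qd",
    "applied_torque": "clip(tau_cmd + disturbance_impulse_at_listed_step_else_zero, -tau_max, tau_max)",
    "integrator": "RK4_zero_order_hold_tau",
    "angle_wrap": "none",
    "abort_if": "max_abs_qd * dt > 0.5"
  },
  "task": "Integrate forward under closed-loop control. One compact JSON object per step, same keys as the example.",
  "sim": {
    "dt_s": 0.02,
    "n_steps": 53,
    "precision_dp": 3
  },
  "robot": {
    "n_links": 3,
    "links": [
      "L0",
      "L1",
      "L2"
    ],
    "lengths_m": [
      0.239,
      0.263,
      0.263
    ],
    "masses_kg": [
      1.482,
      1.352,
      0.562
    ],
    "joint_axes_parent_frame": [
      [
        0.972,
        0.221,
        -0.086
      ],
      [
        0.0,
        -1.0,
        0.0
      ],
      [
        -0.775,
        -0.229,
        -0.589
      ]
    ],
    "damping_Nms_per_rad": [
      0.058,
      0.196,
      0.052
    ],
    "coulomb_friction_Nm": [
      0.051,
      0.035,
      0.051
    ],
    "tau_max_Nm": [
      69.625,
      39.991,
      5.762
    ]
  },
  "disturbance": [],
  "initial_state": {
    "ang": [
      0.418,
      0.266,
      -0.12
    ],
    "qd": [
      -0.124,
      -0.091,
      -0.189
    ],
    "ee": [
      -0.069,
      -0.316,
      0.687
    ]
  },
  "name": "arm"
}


{"k":1,"ang":[0.417,0.265,-0.121],"qd":[0.042,-0.014,0.021],"ee":[-0.069,-0.316,0.687],"tau":[0.0,0.0,0.0]}
{"k":2,"ang":[0.42,0.265,-0.12],"qd":[0.189,0.063,0.095],"ee":[-0.069,-0.317,0.686],"tau":[0.0,0.0,0.0]}
{"k":3,"ang":[0.425,0.267,-0.118],"qd":[0.337,0.137,0.165],"ee":[-0.069,-0.32,0.685],"tau":[0.0,0.0,0.0]}
{"k":4,"ang":[0.433,0.271,-0.114],"qd":[0.486,0.211,0.237],"ee":[-0.07,-0.324,0.682],"tau":[0.0,0.0,0.0]}
{"k":5,"ang":[0.444,0.276,-0.108],"qd":[0.639,0.283,0.312],"ee":[-0.072,-0.33,0.679],"tau":[0.0,0.0,0.0]}
{"k":6,"ang":[0.459,0.282,-0.101],"qd":[0.796,0.353,0.394],"ee":[-0.074,-0.338,0.675],"tau":[0.0,0.0,0.0]}
{"k":7,"ang":[0.476,0.29,-0.092],"qd":[0.96,0.423,0.485],"ee":[-0.076,-0.347,0.67],"tau":[0.0,0.0,0.0]}
{"k":8,"ang":[0.497,0.299,-0.082],"qd":[1.131,0.491,0.586],"ee":[-0.079,-0.358,0.663],"tau":[0.0,0.0,0.0]}
{"k":9,"ang":[0.521,0.31,-0.069],"qd":[1.31,0.556,0.7],"ee":[-0.082,-0.37,0.655],"tau":[0.0,0.0,0.0]}
{"k":10,"ang":[0.55,0.321,-0.053],"qd":[1.5,0.62,0.827],"ee":[-0.086,-0.384,0.646],"tau":[0.0,0.0,0.0]}
{"k":11,"ang":[0.582,0.334,-0.036],"qd":[1.701,0.68,0.967],"ee":[-0.09,-0.399,0.636],"tau":[0.0,0.0,0.0]}
{"k":12,"ang":[0.618,0.349,-0.015],"qd":[1.915,0.736,1.122],"ee":[-0.095,-0.416,0.623],"tau":[0.0,0.0,0.0]}
{"k":13,"ang":[0.658,0.364,0.009],"qd":[2.142,0.786,1.29],"ee":[-0.099,-0.434,0.609],"tau":[0.0,0.0,0.0]}
{"k":14,"ang":[0.703,0.38,0.037],"qd":[2.385,0.83,1.47],"ee":[-0.104,-0.453,0.592],"tau":[0.0,0.0,0.0]}
{"k":15,"ang":[0.754,0.397,0.068],"qd":[2.643,0.863,1.659],"ee":[-0.109,-0.473,0.573],"tau":[0.0,0.0,0.0]}
{"k":16,"ang":[0.809,0.414,0.103],"qd":[2.917,0.884,1.851],"ee":[-0.114,-0.495,0.552],"tau":[0.0,0.0,0.0]}
{"k":17,"ang":[0.87,0.432,0.142],"qd":[3.205,0.889,2.042],"ee":[-0.118,-0.517,0.527],"tau":[0.0,0.0,0.0]}
{"k":18,"ang":[0.938,0.45,0.185],"qd":[3.507,0.872,2.225],"ee":[-0.123,-0.539,0.499],"tau":[0.0,0.0,0.0]}
{"k":19,"ang":[1.011,0.467,0.231],"qd":[3.82,0.825,2.39],"ee":[-0.126,-0.563,0.468],"tau":[0.0,0.0,0.0]}
{"k":20,"ang":[1.09,0.483,0.28],"qd":[4.139,0.742,2.527],"ee":[-0.128,-0.586,0.433],"tau":[0.0,0.0,0.0]}
{"k":21,"ang":[1.176,0.496,0.332],"qd":[4.458,0.612,2.625],"ee":[-0.129,-0.61,0.393],"tau":[0.0,0.0,0.0]}
{"k":22,"ang":[1.269,0.507,0.385],"qd":[4.768,0.424,2.672],"ee":[-0.129,-0.633,0.349],"tau":[0.0,0.0,0.0]}
{"k":23,"ang":[1.367,0.513,0.438],"qd":[5.058,0.165,2.652],"ee":[-0.126,-0.655,0.299],"tau":[0.0,0.0,0.0]}
{"k":24,"ang":[1.471,0.513,0.491],"qd":[5.316,-0.171,2.546],"ee":[-0.122,-0.675,0.244],"tau":[0.0,0.0,0.0]}
{"k":25,"ang":[1.579,0.505,0.54],"qd":[5.53,-0.591,2.33],"ee":[-0.116,-0.694,0.182],"tau":[0.0,0.0,0.0]}
{"k":26,"ang":[1.692,0.489,0.583],"qd":[5.687,-1.101,1.969],"ee":[-0.107,-0.708,0.113],"tau":[0.0,0.0,0.0]}
{"k":27,"ang":[1.806,0.461,0.617],"qd":[5.778,-1.691,1.429],"ee":[-0.096,-0.718,0.036],"tau":[0.0,0.0,0.0]}
{"k":28,"ang":[1.922,0.42,0.639],"qd":[5.799,-2.339,0.674],"ee":[-0.084,-0.721,-0.047],"tau":[0.0,0.0,0.0]}
{"k":29,"ang":[2.038,0.367,0.643],"qd":[5.758,-3.004,-0.291],"ee":[-0.07,-0.714,-0.137],"tau":[0.0,0.0,0.0]}
{"k":30,"ang":[2.152,0.301,0.626],"qd":[5.678,-3.626,-1.377],"ee":[-0.054,-0.695,-0.232],"tau":[0.0,0.0,0.0]}
{"k":31,"ang":[2.265,0.223,0.586],"qd":[5.565,-4.153,-2.633],"ee":[-0.038,-0.662,-0.33],"tau":[0.0,0.0,0.0]}
{"k":32,"ang":[2.375,0.136,0.52],"qd":[5.449,-4.525,-3.952],"ee":[-0.021,-0.613,-0.428],"tau":[0.0,0.0,0.0]}
{"k":33,"ang":[2.483,0.043,0.429],"qd":[5.362,-4.698,-5.176],"ee":[-0.005,-0.544,-0.522],"tau":[0.0,0.0,0.0]}
{"k":34,"ang":[2.59,-0.051,0.315],"qd":[5.341,-4.664,-6.118],"ee":[0.012,-0.456,-0.607],"tau":[0.0,0.0,0.0]}
{"k":35,"ang":[2.697,-0.142,0.187],"qd":[5.417,-4.443,-6.612],"ee":[0.027,-0.351,-0.676],"tau":[0.0,0.0,0.0]}
{"k":36,"ang":[2.807,-0.228,0.054],"qd":[5.605,-4.076,-6.567],"ee":[0.04,-0.232,-0.723],"tau":[0.0,0.0,0.0]}
{"k":37,"ang":[2.922,-0.305,-0.072],"qd":[5.892,-3.6,-6.007],"ee":[0.051,-0.106,-0.748],"tau":[0.0,0.0,0.0]}
{"k":38,"ang":[3.043,-0.371,-0.183],"qd":[6.238,-3.038,-5.06],"ee":[0.059,0.021,-0.748],"tau":[0.0,0.0,0.0]}
{"k":39,"ang":[3.172,-0.426,-0.273],"qd":[6.594,-2.398,-3.895],"ee":[0.062,0.143,-0.727],"tau":[0.0,0.0,0.0]}
{"k":40,"ang":[3.307,-0.467,-0.339],"qd":[6.906,-1.695,-2.663],"ee":[0.061,0.255,-0.689],"tau":[0.0,0.0,0.0]}
{"k":41,"ang":[3.447,-0.493,-0.38],"qd":[7.133,-0.955,-1.466],"ee":[0.057,0.356,-0.638],"tau":[0.0,0.0,0.0]}
{"k":42,"ang":[3.591,-0.505,-0.398],"qd":[7.248,-0.22,-0.362],"ee":[0.048,0.444,-0.578],"tau":[0.0,0.0,0.0]}
{"k":43,"ang":[3.736,-0.502,-0.396],"qd":[7.23,0.468,0.512],"ee":[0.035,0.52,-0.512],"tau":[0.0,0.0,0.0]}
{"k":44,"ang":[3.88,-0.487,-0.378],"qd":[7.097,1.07,1.227],"ee":[0.019,0.584,-0.442],"tau":[0.0,0.0,0.0]}
{"k":45,"ang":[4.02,-0.46,-0.348],"qd":[6.868,1.562,1.78],"ee":[-0.0,0.637,-0.371],"tau":[0.0,0.0,0.0]}
{"k":46,"ang":[4.154,-0.425,-0.308],"qd":[6.564,1.941,2.141],"ee":[-0.021,0.679,-0.298],"tau":[0.0,0.0,0.0]}
{"k":47,"ang":[4.282,-0.383,-0.264],"qd":[6.207,2.213,2.289],"ee":[-0.044,0.711,-0.226],"tau":[0.0,0.0,0.0]}
{"k":48,"ang":[4.402,-0.337,-0.218],"qd":[5.815,2.39,2.224],"ee":[-0.067,0.732,-0.155],"tau":[0.0,0.0,0.0]}
{"k":49,"ang":[4.514,-0.288,-0.176],"qd":[5.403,2.485,1.966],"ee":[-0.09,0.745,-0.086],"tau":[0.0,0.0,0.0]}
{"k":50,"ang":[4.618,-0.238,-0.141],"qd":[4.982,2.513,1.558],"ee":[-0.112,0.75,-0.019],"tau":[0.0,0.0,0.0]}
{"k":51,"ang":[4.714,-0.188,-0.114],"qd":[4.563,2.489,1.047],"ee":[-0.132,0.748,0.044],"tau":[0.0,0.0,0.0]}
{"k":52,"ang":[4.801,-0.139,-0.099],"qd":[4.151,2.426,0.481],"ee":[-0.152,0.74,0.103],"tau":[0.0,0.0,0.0]}
{"k":53,"ang":[4.88,-0.091,-0.095],"qd":[3.754,2.337,-0.076],"ee":[-0.169,0.728,0.158]}


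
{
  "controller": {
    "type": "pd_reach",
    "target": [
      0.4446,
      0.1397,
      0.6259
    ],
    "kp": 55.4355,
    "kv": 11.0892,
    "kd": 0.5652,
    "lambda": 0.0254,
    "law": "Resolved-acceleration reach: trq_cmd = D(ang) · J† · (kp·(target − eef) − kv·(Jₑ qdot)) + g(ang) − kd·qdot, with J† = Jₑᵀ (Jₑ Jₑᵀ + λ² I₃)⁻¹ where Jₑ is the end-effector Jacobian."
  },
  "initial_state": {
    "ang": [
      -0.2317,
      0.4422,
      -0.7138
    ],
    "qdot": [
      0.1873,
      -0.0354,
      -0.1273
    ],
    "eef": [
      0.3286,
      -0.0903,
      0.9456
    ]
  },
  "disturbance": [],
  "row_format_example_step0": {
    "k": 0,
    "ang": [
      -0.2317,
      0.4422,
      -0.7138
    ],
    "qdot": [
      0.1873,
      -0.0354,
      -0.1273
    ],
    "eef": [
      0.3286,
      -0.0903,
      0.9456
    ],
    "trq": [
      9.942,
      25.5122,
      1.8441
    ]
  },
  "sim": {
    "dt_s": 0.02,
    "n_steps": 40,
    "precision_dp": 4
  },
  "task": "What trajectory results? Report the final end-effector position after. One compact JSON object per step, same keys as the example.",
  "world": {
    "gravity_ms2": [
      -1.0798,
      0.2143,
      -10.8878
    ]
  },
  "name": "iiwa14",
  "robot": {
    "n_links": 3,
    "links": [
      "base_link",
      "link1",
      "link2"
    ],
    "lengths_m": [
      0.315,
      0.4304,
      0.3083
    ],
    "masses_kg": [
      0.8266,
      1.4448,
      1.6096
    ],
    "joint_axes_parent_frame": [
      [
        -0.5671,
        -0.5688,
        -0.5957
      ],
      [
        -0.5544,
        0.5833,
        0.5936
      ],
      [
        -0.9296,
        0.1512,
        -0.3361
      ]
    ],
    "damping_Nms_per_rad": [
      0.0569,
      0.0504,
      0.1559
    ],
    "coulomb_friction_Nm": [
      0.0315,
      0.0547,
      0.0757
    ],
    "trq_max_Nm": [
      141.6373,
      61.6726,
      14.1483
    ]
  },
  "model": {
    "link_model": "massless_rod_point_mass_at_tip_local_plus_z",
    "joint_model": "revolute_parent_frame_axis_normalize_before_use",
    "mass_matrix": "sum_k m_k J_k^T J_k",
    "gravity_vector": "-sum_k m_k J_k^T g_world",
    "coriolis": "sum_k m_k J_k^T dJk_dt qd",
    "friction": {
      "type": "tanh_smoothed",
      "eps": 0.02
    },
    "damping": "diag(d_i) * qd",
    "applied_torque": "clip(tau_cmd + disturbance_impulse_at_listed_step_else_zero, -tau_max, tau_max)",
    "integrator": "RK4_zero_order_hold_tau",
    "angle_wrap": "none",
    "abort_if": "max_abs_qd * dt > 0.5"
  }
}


{"k":1,"ang":[-0.223,0.4517,-0.7373],"qdot":[0.6779,0.9801,-2.1885],"eef":[0.3279,-0.0874,0.9427],"trq":[7.6746,18.232,3.0626]}
{"k":2,"ang":[-0.2069,0.4778,-0.7909],"qdot":[0.9323,1.6206,-3.1423],"eef":[0.3299,-0.0796,0.9345],"trq":[5.1306,11.8053,3.3421]}
{"k":3,"ang":[-0.1872,0.5141,-0.8569],"qdot":[1.0287,2.0014,-3.4371],"eef":[0.3338,-0.0677,0.923],"trq":[2.9366,6.3316,3.2454]}
{"k":4,"ang":[-0.1667,0.5562,-0.925],"qdot":[1.0249,2.2143,-3.3805],"eef":[0.3391,-0.0526,0.9093],"trq":[1.2939,1.7705,3.0568]}
{"k":5,"ang":[-0.1469,0.6015,-0.9903],"qdot":[0.9597,2.3182,-3.1539],"eef":[0.3453,-0.0354,0.8944],"trq":[0.1783,-1.9828,2.8948]}
{"k":6,"ang":[-0.1287,0.6481,-1.0503],"qdot":[0.8581,2.3484,-2.8575],"eef":[0.3522,-0.017,0.8786],"trq":[-0.5101,-5.0416,2.7956]}
{"k":7,"ang":[-0.1128,0.6948,-1.1042],"qdot":[0.7362,2.3263,-2.5451],"eef":[0.3595,0.0018,0.8624],"trq":[-0.8789,-7.5078,2.7608]}
{"k":8,"ang":[-0.0994,0.7406,-1.152],"qdot":[0.6051,2.2656,-2.2449],"eef":[0.367,0.0204,0.846],"trq":[-1.0209,-9.4685,2.7799]}
{"k":9,"ang":[-0.0886,0.785,-1.1941],"qdot":[0.4724,2.1758,-1.9713],"eef":[0.3745,0.0384,0.8296],"trq":[-1.009,-10.9969,2.8401]}
{"k":10,"ang":[-0.0805,0.8274,-1.231],"qdot":[0.3438,2.064,-1.7304],"eef":[0.3819,0.0553,0.8135],"trq":[-0.8981,-12.1553,2.9298]}
{"k":11,"ang":[-0.0748,0.8673,-1.2634],"qdot":[0.2234,1.936,-1.5234],"eef":[0.389,0.071,0.7977],"trq":[-0.728,-12.9979,3.0396]}
{"k":12,"ang":[-0.0714,0.9047,-1.2921],"qdot":[0.1142,1.7968,-1.3489],"eef":[0.3957,0.0854,0.7825],"trq":[-0.5266,-13.5724,3.1615]}
{"k":13,"ang":[-0.0701,0.9391,-1.3175],"qdot":[0.0184,1.6507,-1.2035],"eef":[0.402,0.0983,0.7679],"trq":[-0.3136,-13.9213,3.2895]}
{"k":14,"ang":[-0.0706,0.9706,-1.3403],"qdot":[-0.0607,1.5011,-1.0852],"eef":[0.4078,0.1097,0.754],"trq":[-0.1138,-14.083,3.4196]}
{"k":15,"ang":[-0.0724,0.9991,-1.361],"qdot":[-0.1246,1.3514,-0.9873],"eef":[0.4131,0.1197,0.7409],"trq":[0.0755,-14.0929,3.5461]}
{"k":16,"ang":[-0.0754,1.0247,-1.3799],"qdot":[-0.1745,1.2046,-0.905],"eef":[0.4179,0.1284,0.7287],"trq":[0.2533,-13.9823,3.6654]}
{"k":17,"ang":[-0.0793,1.0474,-1.3972],"qdot":[-0.2111,1.0629,-0.8349],"eef":[0.4221,0.1357,0.7174],"trq":[0.4167,-13.7793,3.7754]}
{"k":18,"ang":[-0.0838,1.0673,-1.4133],"qdot":[-0.2356,0.9281,-0.7741],"eef":[0.4259,0.1418,0.707],"trq":[0.5645,-13.5086,3.8747]}
{"k":19,"ang":[-0.0887,1.0846,-1.4282],"qdot":[-0.2495,0.8016,-0.7201],"eef":[0.4292,0.1468,0.6976],"trq":[0.6964,-13.1916,3.9623]}
{"k":20,"ang":[-0.0937,1.0994,-1.4421],"qdot":[-0.2544,0.6846,-0.671],"eef":[0.4321,0.1507,0.689],"trq":[0.8128,-12.8465,4.0381]}
{"k":21,"ang":[-0.0988,1.112,-1.455],"qdot":[-0.2521,0.5776,-0.6256],"eef":[0.4346,0.1538,0.6813],"trq":[0.9145,-12.4883,4.1023]}
{"k":22,"ang":[-0.1038,1.1226,-1.4671],"qdot":[-0.244,0.4809,-0.583],"eef":[0.4367,0.1561,0.6744],"trq":[1.0026,-12.1289,4.1555]}
{"k":23,"ang":[-0.1085,1.1314,-1.4784],"qdot":[-0.2317,0.3945,-0.5425],"eef":[0.4386,0.1578,0.6683],"trq":[1.0781,-11.7778,4.1987]}
{"k":24,"ang":[-0.113,1.1385,-1.4888],"qdot":[-0.2165,0.3181,-0.5039],"eef":[0.4402,0.1588,0.6629],"trq":[1.1422,-11.442,4.233]}
{"k":25,"ang":[-0.1172,1.1442,-1.4985],"qdot":[-0.1994,0.2514,-0.467],"eef":[0.4416,0.1594,0.6582],"trq":[1.1962,-11.1262,4.2595]}
{"k":26,"ang":[-0.121,1.1487,-1.5075],"qdot":[-0.1814,0.1938,-0.4318],"eef":[0.4427,0.1596,0.6541],"trq":[1.2411,-10.8337,4.2795]}
{"k":27,"ang":[-0.1244,1.152,-1.5158],"qdot":[-0.1631,0.1446,-0.3983],"eef":[0.4437,0.1594,0.6505],"trq":[1.2781,-10.5663,4.2939]}
{"k":28,"ang":[-0.1275,1.1545,-1.5234],"qdot":[-0.1451,0.1031,-0.3665],"eef":[0.4445,0.159,0.6474],"trq":[1.3081,-10.3246,4.304]}
{"k":29,"ang":[-0.1302,1.1562,-1.5304],"qdot":[-0.1278,0.0685,-0.3366],"eef":[0.4452,0.1584,0.6447],"trq":[1.332,-10.1085,4.3105]}
{"k":30,"ang":[-0.1326,1.1573,-1.5369],"qdot":[-0.1114,0.0401,-0.3085],"eef":[0.4457,0.1576,0.6425],"trq":[1.3507,-9.9172,4.3143]}
{"k":31,"ang":[-0.1347,1.1579,-1.5428],"qdot":[-0.0963,0.0173,-0.2822],"eef":[0.4462,0.1567,0.6405],"trq":[1.365,-9.751,4.316]}
{"k":32,"ang":[-0.1365,1.1581,-1.5482],"qdot":[-0.0825,0.0001,-0.2577],"eef":[0.4466,0.1558,0.6389],"trq":[1.3755,-9.613,4.3161]}
{"k":33,"ang":[-0.138,1.158,-1.5531],"qdot":[-0.0703,-0.0121,-0.2349],"eef":[0.4468,0.1548,0.6375],"trq":[1.3828,-9.5034,4.3151]}
{"k":34,"ang":[-0.1393,1.1576,-1.5576],"qdot":[-0.0594,-0.0207,-0.2138],"eef":[0.4471,0.1538,0.6363],"trq":[1.3873,-9.4149,4.3133]}
{"k":35,"ang":[-0.1404,1.1571,-1.5617],"qdot":[-0.0496,-0.0267,-0.1945],"eef":[0.4472,0.1528,0.6352],"trq":[1.3892,-9.3423,4.311]}
{"k":36,"ang":[-0.1413,1.1566,-1.5654],"qdot":[-0.0408,-0.0306,-0.1768],"eef":[0.4473,0.1519,0.6344],"trq":[1.3892,-9.2823,4.3086]}
{"k":37,"ang":[-0.142,1.1559,-1.5688],"qdot":[-0.033,-0.033,-0.1607],"eef":[0.4474,0.151,0.6336],"trq":[1.3877,-9.2331,4.306]}
{"k":38,"ang":[-0.1426,1.1553,-1.5718],"qdot":[-0.0262,-0.034,-0.146],"eef":[0.4475,0.1502,0.633],"trq":[1.3853,-9.193,4.3035]}
{"k":39,"ang":[-0.1431,1.1546,-1.5746],"qdot":[-0.0204,-0.0341,-0.1326],"eef":[0.4475,0.1494,0.6324],"trq":[1.3824,-9.1608,4.301]}
{"k":40,"ang":[-0.1435,1.1539,-1.5771],"qdot":[-0.0155,-0.0334,-0.1204],"eef":[0.4475,0.1487,0.6319]}
{"summary": "final eef position (m): 0.4475 0.1487 0.6319"}


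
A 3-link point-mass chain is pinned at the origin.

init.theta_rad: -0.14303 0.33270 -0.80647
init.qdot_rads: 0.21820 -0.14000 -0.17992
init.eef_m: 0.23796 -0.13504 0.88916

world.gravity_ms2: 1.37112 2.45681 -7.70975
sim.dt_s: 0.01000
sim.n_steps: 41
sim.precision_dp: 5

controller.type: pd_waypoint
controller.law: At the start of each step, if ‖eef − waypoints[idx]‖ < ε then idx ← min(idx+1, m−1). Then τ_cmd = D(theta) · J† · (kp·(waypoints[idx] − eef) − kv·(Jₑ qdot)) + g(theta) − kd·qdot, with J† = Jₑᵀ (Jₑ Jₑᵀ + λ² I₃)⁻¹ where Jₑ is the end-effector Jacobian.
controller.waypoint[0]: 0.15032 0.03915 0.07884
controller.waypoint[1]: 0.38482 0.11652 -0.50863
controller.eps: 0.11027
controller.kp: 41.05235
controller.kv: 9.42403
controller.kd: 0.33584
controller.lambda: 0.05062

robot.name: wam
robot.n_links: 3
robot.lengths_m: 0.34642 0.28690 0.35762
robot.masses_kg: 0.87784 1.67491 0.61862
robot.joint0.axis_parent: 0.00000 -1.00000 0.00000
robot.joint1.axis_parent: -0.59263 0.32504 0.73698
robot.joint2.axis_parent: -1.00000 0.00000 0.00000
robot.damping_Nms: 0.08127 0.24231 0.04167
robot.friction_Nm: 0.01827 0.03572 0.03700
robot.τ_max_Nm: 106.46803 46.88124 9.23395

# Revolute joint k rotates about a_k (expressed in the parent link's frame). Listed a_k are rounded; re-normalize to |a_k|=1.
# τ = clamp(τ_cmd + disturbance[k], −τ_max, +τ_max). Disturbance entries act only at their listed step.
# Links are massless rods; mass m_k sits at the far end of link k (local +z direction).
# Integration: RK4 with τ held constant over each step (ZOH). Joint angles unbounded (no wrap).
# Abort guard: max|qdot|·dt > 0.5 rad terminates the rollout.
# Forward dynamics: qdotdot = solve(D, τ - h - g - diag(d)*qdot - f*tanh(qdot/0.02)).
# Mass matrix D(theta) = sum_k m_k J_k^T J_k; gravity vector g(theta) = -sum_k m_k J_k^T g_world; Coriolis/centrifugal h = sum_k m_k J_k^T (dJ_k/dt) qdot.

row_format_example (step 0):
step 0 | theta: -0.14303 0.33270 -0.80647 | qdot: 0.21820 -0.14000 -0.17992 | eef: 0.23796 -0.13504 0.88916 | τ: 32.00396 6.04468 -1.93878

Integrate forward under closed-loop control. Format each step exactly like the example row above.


step 1 | theta: -0.13836 0.33861 -0.81771 | qdot: 0.71329 1.30811 -2.05314 | eef: 0.23564 -0.13581 0.88791 | τ: 29.63914 4.85120 -1.13240
step 2 | theta: -0.12915 0.35743 -0.84552 | qdot: 1.12605 2.44087 -3.49210 | eef: 0.23321 -0.13588 0.88418 | τ: 26.88659 3.78550 -0.58051
step 3 | theta: -0.11621 0.38614 -0.88585 | qdot: 1.45826 3.28445 -4.55913 | eef: 0.23052 -0.13514 0.87843 | τ: 23.84231 2.83310 -0.21810
step 4 | theta: -0.10032 0.42203 -0.93532 | qdot: 1.71615 3.88119 -5.31998 | eef: 0.22746 -0.13356 0.87100 | τ: 20.62766 1.98537 0.00955
step 5 | theta: -0.08219 0.46287 -0.99115 | qdot: 1.90830 4.27878 -5.83679 | eef: 0.22394 -0.13112 0.86215 | τ: 17.37284 1.23445 0.14632
step 6 | theta: -0.06242 0.50690 -1.05118 | qdot: 2.04398 4.52265 -6.16407 | eef: 0.21995 -0.12789 0.85211 | τ: 14.19487 0.57184 0.22571
step 7 | theta: -0.04154 0.55278 -1.11376 | qdot: 2.13221 4.65202 -6.34733 | eef: 0.21547 -0.12392 0.84106 | τ: 11.18391 -0.01160 0.27208
step 8 | theta: -0.01997 0.59953 -1.17762 | qdot: 2.18109 4.69871 -6.42319 | eef: 0.21053 -0.11934 0.82918 | τ: 8.39969 -0.52502 0.30238
step 9 | theta: 0.00192 0.64645 -1.24184 | qdot: 2.19765 4.68740 -6.42045 | eef: 0.20516 -0.11426 0.81661 | τ: 5.87485 -0.97704 0.32780
step 10 | theta: 0.02384 0.69306 -1.30574 | qdot: 2.18779 4.63667 -6.36128 | eef: 0.19943 -0.10879 0.80348 | τ: 3.62103 -1.37537 0.35525
step 11 | theta: 0.04556 0.73902 -1.36885 | qdot: 2.15636 4.56018 -6.26257 | eef: 0.19341 -0.10304 0.78989 | τ: 1.63514 -1.72677 0.38860
step 12 | theta: 0.06687 0.78414 -1.43083 | qdot: 2.10731 4.46780 -6.13699 | eef: 0.18715 -0.09713 0.77596 | τ: -0.09535 -2.03707 0.42963
step 13 | theta: 0.08762 0.82829 -1.49147 | qdot: 2.04383 4.36659 -5.99401 | eef: 0.18075 -0.09113 0.76176 | τ: -1.58839 -2.31123 0.47871
step 14 | theta: 0.10768 0.87141 -1.55062 | qdot: 1.96852 4.26151 -5.84060 | eef: 0.17426 -0.08514 0.74736 | τ: -2.86459 -2.55352 0.53533
step 15 | theta: 0.12694 0.91348 -1.60821 | qdot: 1.88345 4.15606 -5.68183 | eef: 0.16776 -0.07923 0.73282 | τ: -3.94526 -2.76760 0.59846
step 16 | theta: 0.14530 0.95451 -1.66421 | qdot: 1.79030 4.05262 -5.52135 | eef: 0.16131 -0.07344 0.71820 | τ: -4.85130 -2.95659 0.66675
step 17 | theta: 0.16270 0.99452 -1.71861 | qdot: 1.69044 3.95283 -5.36171 | eef: 0.15495 -0.06782 0.70355 | τ: -5.60244 -3.12315 0.73875
step 18 | theta: 0.17908 1.03355 -1.77142 | qdot: 1.58500 3.85776 -5.20465 | eef: 0.14875 -0.06242 0.68891 | τ: -6.21689 -3.26956 0.81297
step 19 | theta: 0.19438 1.07167 -1.82268 | qdot: 1.47489 3.76811 -5.05130 | eef: 0.14273 -0.05725 0.67431 | τ: -6.71114 -3.39771 0.88798
step 20 | theta: 0.20855 1.10892 -1.87243 | qdot: 1.36088 3.68430 -4.90230 | eef: 0.13694 -0.05234 0.65979 | τ: -7.09995 -3.50921 0.96241
step 21 | theta: 0.22157 1.14536 -1.92072 | qdot: 1.24362 3.60652 -4.75799 | eef: 0.13140 -0.04769 0.64538 | τ: -7.39638 -3.60537 1.03504
step 22 | theta: 0.23341 1.18105 -1.96759 | qdot: 1.12367 3.53484 -4.61845 | eef: 0.12613 -0.04333 0.63110 | τ: -7.61190 -3.68724 1.10471
step 23 | theta: 0.24404 1.21606 -2.01308 | qdot: 1.00151 3.46922 -4.48357 | eef: 0.12116 -0.03925 0.61699 | τ: -7.75651 -3.75564 1.17045
step 24 | theta: 0.25343 1.25044 -2.05725 | qdot: 0.87759 3.40951 -4.35313 | eef: 0.11648 -0.03545 0.60307 | τ: -7.83886 -3.81119 1.23135
step 25 | theta: 0.26158 1.28426 -2.10014 | qdot: 0.75231 3.35552 -4.22683 | eef: 0.11210 -0.03193 0.58936 | τ: -7.86637 -3.85431 1.28666
step 26 | theta: 0.26848 1.31756 -2.14179 | qdot: 0.62605 3.30697 -4.10432 | eef: 0.10804 -0.02869 0.57588 | τ: -7.84542 -3.88526 1.33573
step 27 | theta: 0.27410 1.35041 -2.18223 | qdot: 0.49920 3.26356 -3.98523 | eef: 0.10429 -0.02572 0.56266 | τ: -7.78139 -3.90418 1.37803
step 28 | theta: 0.27846 1.38284 -2.22149 | qdot: 0.37212 3.22493 -3.86917 | eef: 0.10084 -0.02301 0.54972 | τ: -7.67881 -3.91106 1.41311
step 29 | theta: 0.28155 1.41492 -2.25961 | qdot: 0.24519 3.19068 -3.75575 | eef: 0.09770 -0.02056 0.53707 | τ: -7.54150 -3.90578 1.44067
step 30 | theta: 0.28337 1.44667 -2.29661 | qdot: 0.11883 3.16035 -3.64462 | eef: 0.09485 -0.01835 0.52473 | τ: -7.37259 -3.88815 1.46044
step 31 | theta: 0.28393 1.47813 -2.33250 | qdot: -0.00648 3.13341 -3.53537 | eef: 0.09230 -0.01639 0.51272 | τ: -7.17510 -3.85791 1.47229
step 32 | theta: 0.28325 1.50935 -2.36732 | qdot: -0.12985 3.10895 -3.42746 | eef: 0.09002 -0.01466 0.50107 | τ: -6.95375 -3.81462 1.47609
step 33 | theta: 0.28135 1.54032 -2.40106 | qdot: -0.25127 3.08682 -3.32084 | eef: 0.08801 -0.01315 0.48978 | τ: -6.70721 -3.75813 1.47196
step 34 | theta: 0.27824 1.57109 -2.43374 | qdot: -0.37025 3.06652 -3.21524 | eef: 0.08626 -0.01186 0.47887 | τ: -6.43669 -3.68811 1.46002
step 35 | theta: 0.27396 1.60167 -2.46537 | qdot: -0.48623 3.04748 -3.11039 | eef: 0.08477 -0.01077 0.46835 | τ: -6.14334 -3.60426 1.44042
step 36 | theta: 0.26853 1.63205 -2.49595 | qdot: -0.59861 3.02914 -3.00604 | eef: 0.08352 -0.00988 0.45824 | τ: -5.82816 -3.50631 1.41342
step 37 | theta: 0.26201 1.66226 -2.52549 | qdot: -0.70677 3.01096 -2.90196 | eef: 0.08250 -0.00918 0.44854 | τ: -5.49199 -3.39409 1.37930
step 38 | theta: 0.25442 1.69229 -2.55400 | qdot: -0.81005 2.99245 -2.79793 | eef: 0.08171 -0.00866 0.43927 | τ: -5.13561 -3.26749 1.33843
step 39 | theta: 0.24583 1.72213 -2.58146 | qdot: -0.90779 2.97318 -2.69376 | eef: 0.08115 -0.00830 0.43043 | τ: -4.75981 -3.12657 1.29121
step 40 | theta: 0.23629 1.75177 -2.60788 | qdot: -0.99934 2.95282 -2.58930 | eef: 0.08080 -0.00810 0.42202 | τ: -4.36544 -2.97152 1.23809
step 41 | theta: 0.22587 1.78121 -2.63326 | qdot: -1.08405 2.93117 -2.48440 | eef: 0.08066 -0.00804 0.41406
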